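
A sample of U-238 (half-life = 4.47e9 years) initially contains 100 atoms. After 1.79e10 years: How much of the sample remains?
N = N₀(1/2)^(t/t½) = 6.231 atoms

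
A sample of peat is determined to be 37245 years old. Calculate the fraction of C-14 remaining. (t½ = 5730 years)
N/N₀ = (1/2)^(t/t½) = 0.01105 = 1.1%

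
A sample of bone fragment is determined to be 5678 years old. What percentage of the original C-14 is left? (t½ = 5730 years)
N/N₀ = (1/2)^(t/t½) = 0.5032 = 50.3%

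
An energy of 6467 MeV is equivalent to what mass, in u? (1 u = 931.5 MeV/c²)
m = E/c² = 6.943 u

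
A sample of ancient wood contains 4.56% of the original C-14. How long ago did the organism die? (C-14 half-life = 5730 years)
Age = t½ × log₂(1/ratio) = 25530 years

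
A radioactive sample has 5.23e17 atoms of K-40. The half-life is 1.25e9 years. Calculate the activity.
A = λN = 2.9e8 decays/year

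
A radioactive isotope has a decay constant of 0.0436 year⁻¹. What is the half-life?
t½ = ln(2)/λ = 15.9 years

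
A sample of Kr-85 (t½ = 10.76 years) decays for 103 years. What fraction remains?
N/N₀ = (1/2)^(t/t½) = 0.001313 = 0.131%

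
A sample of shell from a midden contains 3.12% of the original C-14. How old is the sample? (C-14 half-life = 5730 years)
Age = t½ × log₂(1/ratio) = 28660 years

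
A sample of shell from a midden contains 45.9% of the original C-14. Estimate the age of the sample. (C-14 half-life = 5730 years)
Age = t½ × log₂(1/ratio) = 6437 years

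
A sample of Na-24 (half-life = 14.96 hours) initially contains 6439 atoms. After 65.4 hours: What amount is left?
N = N₀(1/2)^(t/t½) = 311 atoms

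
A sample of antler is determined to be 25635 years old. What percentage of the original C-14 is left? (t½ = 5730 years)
N/N₀ = (1/2)^(t/t½) = 0.045 = 4.5%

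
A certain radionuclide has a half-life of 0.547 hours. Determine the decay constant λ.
λ = ln(2)/t½ = 1.267 hour⁻¹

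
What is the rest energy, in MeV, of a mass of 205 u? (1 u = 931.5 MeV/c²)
E = mc² = 1.91e5 MeV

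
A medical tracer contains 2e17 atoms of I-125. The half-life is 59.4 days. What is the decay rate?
A = λN = 2.334e15 decays/day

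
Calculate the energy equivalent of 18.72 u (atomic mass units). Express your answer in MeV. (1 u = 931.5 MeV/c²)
E = mc² = 17440 MeV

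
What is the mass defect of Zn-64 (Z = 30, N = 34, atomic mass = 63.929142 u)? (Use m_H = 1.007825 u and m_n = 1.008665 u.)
Δm = Z·m_H + N·m_n − M = 0.6002 u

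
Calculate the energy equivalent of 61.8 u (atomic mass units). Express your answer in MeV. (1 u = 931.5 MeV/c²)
E = mc² = 57570 MeV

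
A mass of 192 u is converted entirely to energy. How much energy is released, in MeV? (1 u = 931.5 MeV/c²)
E = mc² = 1.788e5 MeV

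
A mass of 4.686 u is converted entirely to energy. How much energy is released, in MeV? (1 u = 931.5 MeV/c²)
E = mc² = 4365 MeV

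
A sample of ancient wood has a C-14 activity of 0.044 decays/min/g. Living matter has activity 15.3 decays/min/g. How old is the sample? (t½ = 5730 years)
Age = t½ × log₂(A₀/A) = 48370 years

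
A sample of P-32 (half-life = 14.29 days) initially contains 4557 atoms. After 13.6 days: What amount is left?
N = N₀(1/2)^(t/t½) = 2356 atoms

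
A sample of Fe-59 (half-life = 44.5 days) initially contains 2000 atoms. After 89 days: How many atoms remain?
N = N₀(1/2)^(t/t½) = 500 atoms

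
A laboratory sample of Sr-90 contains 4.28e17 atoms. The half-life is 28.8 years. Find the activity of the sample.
A = λN = 1.03e16 decays/year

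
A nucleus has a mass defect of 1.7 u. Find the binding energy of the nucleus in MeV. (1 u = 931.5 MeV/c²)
B.E. = Δm × 931.5 = 1584 MeV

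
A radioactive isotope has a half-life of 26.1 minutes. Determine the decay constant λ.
λ = ln(2)/t½ = 0.02656 minute⁻¹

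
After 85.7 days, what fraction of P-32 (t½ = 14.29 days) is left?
N/N₀ = (1/2)^(t/t½) = 0.01566 = 1.57%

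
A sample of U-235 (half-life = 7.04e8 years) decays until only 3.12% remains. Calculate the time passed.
t = t½ × log₂(N₀/N) = 3.522e9 years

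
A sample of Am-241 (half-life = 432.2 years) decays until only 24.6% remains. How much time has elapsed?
t = t½ × log₂(N₀/N) = 874.5 years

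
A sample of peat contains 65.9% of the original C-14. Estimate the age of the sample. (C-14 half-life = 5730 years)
Age = t½ × log₂(1/ratio) = 3447 years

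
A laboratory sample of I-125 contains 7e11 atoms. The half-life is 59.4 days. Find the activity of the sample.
A = λN = 8.168e9 decays/day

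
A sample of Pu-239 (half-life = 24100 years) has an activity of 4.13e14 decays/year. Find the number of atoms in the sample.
N = A/λ = 1.436e19 atoms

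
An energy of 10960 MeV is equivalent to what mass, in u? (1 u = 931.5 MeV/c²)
m = E/c² = 11.77 u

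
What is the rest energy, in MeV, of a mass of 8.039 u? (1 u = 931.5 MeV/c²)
E = mc² = 7488 MeV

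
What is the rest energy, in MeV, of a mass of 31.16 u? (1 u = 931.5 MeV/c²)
E = mc² = 29030 MeV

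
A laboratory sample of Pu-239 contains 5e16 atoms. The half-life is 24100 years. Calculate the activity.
A = λN = 1.438e12 decays/year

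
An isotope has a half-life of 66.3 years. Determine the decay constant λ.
λ = ln(2)/t½ = 0.01045 year⁻¹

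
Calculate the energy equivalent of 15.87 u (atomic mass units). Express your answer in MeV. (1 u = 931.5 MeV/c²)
E = mc² = 14780 MeV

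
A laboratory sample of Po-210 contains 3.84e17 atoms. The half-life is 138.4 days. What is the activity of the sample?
A = λN = 1.923e15 decays/day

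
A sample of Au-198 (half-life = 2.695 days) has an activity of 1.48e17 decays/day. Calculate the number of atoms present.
N = A/λ = 5.754e17 atoms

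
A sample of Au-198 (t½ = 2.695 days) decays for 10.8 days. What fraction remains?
N/N₀ = (1/2)^(t/t½) = 0.06218 = 6.22%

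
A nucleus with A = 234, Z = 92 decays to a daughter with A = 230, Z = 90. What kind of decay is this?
ΔA = -4, ΔZ = -2 ⇒ alpha decay (α)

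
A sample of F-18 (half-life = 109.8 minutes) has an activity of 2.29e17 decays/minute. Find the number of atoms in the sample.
N = A/λ = 3.628e19 atoms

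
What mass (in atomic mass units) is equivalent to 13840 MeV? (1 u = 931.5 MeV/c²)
m = E/c² = 14.86 u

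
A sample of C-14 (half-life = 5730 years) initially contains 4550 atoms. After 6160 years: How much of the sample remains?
N = N₀(1/2)^(t/t½) = 2160 atoms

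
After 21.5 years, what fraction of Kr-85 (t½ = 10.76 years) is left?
N/N₀ = (1/2)^(t/t½) = 0.2503 = 25%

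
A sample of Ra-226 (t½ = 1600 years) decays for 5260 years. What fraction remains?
N/N₀ = (1/2)^(t/t½) = 0.1024 = 10.2%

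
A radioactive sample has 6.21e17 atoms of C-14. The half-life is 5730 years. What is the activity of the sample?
A = λN = 7.512e13 decays/year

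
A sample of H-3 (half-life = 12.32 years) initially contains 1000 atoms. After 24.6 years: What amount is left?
N = N₀(1/2)^(t/t½) = 250.6 atoms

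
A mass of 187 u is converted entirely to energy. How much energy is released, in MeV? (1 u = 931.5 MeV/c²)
E = mc² = 1.742e5 MeV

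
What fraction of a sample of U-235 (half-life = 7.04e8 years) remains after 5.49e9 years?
N/N₀ = (1/2)^(t/t½) = 0.004492 = 0.449%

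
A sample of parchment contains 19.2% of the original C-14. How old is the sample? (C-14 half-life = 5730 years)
Age = t½ × log₂(1/ratio) = 13640 years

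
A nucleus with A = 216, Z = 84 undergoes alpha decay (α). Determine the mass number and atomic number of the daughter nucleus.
Daughter: A = 212, Z = 82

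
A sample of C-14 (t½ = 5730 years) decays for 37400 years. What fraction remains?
N/N₀ = (1/2)^(t/t½) = 0.01084 = 1.08%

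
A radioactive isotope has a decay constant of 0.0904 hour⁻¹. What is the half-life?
t½ = ln(2)/λ = 7.668 hours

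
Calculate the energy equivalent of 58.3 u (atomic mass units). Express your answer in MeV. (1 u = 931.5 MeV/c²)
E = mc² = 54310 MeV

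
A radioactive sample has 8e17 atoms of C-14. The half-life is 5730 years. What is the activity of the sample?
A = λN = 9.677e13 decays/year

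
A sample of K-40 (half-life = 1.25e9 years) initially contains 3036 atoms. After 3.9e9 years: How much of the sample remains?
N = N₀(1/2)^(t/t½) = 349.2 atoms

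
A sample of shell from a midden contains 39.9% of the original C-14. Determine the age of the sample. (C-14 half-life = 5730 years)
Age = t½ × log₂(1/ratio) = 7595 years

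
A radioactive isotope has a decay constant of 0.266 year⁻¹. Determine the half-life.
t½ = ln(2)/λ = 2.606 years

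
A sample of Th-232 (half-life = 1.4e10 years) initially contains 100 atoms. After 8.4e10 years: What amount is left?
N = N₀(1/2)^(t/t½) = 1.562 atoms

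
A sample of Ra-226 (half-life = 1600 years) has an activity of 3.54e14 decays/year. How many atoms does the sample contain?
N = A/λ = 8.171e17 atoms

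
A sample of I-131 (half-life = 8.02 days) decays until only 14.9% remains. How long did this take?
t = t½ × log₂(N₀/N) = 22.03 days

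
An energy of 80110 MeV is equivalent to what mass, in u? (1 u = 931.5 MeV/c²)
m = E/c² = 86 u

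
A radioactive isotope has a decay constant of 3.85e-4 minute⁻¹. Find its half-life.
t½ = ln(2)/λ = 1800 minutes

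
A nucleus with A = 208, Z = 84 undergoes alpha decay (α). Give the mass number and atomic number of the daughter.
Daughter: A = 204, Z = 82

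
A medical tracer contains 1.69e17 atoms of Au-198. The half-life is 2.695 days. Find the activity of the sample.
A = λN = 4.347e16 decays/day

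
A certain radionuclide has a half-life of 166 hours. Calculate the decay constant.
λ = ln(2)/t½ = 0.004176 hour⁻¹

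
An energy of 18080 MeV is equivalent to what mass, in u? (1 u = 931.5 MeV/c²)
m = E/c² = 19.41 u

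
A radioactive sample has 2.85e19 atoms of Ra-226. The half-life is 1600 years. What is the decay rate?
A = λN = 1.235e16 decays/year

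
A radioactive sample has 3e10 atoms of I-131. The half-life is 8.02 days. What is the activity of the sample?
A = λN = 2.593e9 decays/day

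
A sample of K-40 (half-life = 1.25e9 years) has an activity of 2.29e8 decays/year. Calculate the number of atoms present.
N = A/λ = 4.13e17 atoms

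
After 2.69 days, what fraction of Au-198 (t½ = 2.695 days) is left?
N/N₀ = (1/2)^(t/t½) = 0.5006 = 50.1%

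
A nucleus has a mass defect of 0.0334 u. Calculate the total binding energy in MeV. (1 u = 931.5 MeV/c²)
B.E. = Δm × 931.5 = 31.11 MeV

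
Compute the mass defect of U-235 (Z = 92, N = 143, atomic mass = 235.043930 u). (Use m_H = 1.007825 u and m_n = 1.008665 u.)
Δm = Z·m_H + N·m_n − M = 1.915 u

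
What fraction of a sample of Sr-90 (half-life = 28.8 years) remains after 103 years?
N/N₀ = (1/2)^(t/t½) = 0.08383 = 8.38%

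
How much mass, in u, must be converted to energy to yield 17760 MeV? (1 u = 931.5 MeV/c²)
m = E/c² = 19.07 u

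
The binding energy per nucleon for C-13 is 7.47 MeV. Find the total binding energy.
B.E. = 7.47 × 13 = 97.11 MeV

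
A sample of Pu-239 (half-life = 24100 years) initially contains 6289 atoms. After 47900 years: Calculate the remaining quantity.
N = N₀(1/2)^(t/t½) = 1586 atoms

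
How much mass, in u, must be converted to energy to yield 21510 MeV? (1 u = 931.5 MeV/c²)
m = E/c² = 23.09 u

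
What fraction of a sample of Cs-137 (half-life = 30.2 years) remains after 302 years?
N/N₀ = (1/2)^(t/t½) = 9.766e-4 = 0.0977%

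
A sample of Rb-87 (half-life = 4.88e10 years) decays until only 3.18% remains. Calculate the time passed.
t = t½ × log₂(N₀/N) = 2.428e11 years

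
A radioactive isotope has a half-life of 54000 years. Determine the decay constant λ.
λ = ln(2)/t½ = 1.284e-5 year⁻¹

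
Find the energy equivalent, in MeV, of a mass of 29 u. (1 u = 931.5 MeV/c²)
E = mc² = 27010 MeV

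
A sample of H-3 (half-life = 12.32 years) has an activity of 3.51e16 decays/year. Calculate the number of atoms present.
N = A/λ = 6.239e17 atoms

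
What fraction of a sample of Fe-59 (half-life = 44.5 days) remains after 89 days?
N/N₀ = (1/2)^(t/t½) = 0.25 = 25%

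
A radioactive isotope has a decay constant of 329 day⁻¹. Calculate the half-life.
t½ = ln(2)/λ = 0.002107 days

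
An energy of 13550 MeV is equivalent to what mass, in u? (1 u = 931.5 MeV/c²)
m = E/c² = 14.55 u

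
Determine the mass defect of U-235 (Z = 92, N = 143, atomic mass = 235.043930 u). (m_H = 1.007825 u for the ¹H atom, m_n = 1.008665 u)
Δm = Z·m_H + N·m_n − M = 1.915 u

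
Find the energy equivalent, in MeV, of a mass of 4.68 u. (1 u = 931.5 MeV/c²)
E = mc² = 4359 MeV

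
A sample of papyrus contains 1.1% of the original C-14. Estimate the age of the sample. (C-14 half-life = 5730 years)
Age = t½ × log₂(1/ratio) = 37280 years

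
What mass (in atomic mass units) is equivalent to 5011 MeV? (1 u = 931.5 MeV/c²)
m = E/c² = 5.379 u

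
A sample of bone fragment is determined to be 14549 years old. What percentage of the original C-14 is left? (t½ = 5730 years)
N/N₀ = (1/2)^(t/t½) = 0.1721 = 17.2%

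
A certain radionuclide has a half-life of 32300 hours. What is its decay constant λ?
λ = ln(2)/t½ = 2.146e-5 hour⁻¹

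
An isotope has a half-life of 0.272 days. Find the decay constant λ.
λ = ln(2)/t½ = 2.548 day⁻¹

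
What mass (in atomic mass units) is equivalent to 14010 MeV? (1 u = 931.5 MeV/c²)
m = E/c² = 15.04 u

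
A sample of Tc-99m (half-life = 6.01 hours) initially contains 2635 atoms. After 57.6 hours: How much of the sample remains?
N = N₀(1/2)^(t/t½) = 3.433 atoms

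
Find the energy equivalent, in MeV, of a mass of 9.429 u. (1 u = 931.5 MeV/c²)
E = mc² = 8783 MeV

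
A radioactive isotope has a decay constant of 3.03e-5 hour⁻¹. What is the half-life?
t½ = ln(2)/λ = 22880 hours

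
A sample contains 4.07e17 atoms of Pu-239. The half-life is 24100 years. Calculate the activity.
A = λN = 1.171e13 decays/year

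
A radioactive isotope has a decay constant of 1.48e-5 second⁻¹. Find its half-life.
t½ = ln(2)/λ = 46830 seconds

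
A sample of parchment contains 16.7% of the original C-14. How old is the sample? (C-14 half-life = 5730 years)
Age = t½ × log₂(1/ratio) = 14800 years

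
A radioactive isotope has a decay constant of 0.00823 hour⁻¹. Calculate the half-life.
t½ = ln(2)/λ = 84.22 hours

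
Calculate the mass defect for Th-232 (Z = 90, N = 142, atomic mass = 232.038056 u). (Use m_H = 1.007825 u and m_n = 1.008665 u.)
Δm = Z·m_H + N·m_n − M = 1.897 u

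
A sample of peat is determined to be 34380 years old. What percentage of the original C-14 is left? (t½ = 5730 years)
N/N₀ = (1/2)^(t/t½) = 0.01562 = 1.56%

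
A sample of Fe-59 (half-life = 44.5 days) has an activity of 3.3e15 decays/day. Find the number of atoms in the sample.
N = A/λ = 2.119e17 atoms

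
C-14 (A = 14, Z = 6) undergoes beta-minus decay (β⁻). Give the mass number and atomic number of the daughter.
Daughter: A = 14, Z = 7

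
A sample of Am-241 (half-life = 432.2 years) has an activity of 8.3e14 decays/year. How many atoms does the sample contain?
N = A/λ = 5.175e17 atoms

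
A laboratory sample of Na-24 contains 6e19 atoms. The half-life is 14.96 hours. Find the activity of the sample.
A = λN = 2.78e18 decays/hour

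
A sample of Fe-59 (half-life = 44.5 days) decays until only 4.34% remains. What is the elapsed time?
t = t½ × log₂(N₀/N) = 201.4 days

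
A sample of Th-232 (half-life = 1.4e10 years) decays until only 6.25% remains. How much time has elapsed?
t = t½ × log₂(N₀/N) = 5.6e10 years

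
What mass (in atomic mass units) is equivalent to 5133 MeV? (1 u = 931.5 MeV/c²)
m = E/c² = 5.51 u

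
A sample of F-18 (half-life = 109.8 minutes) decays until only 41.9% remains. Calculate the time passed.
t = t½ × log₂(N₀/N) = 137.8 minutes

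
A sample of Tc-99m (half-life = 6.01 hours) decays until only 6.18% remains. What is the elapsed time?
t = t½ × log₂(N₀/N) = 24.14 hours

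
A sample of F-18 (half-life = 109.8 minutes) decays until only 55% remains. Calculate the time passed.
t = t½ × log₂(N₀/N) = 94.7 minutes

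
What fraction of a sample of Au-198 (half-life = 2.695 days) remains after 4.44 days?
N/N₀ = (1/2)^(t/t½) = 0.3192 = 31.9%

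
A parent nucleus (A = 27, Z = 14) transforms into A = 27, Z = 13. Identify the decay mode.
ΔA = 0, ΔZ = -1 ⇒ beta-plus decay (β⁺) or electron capture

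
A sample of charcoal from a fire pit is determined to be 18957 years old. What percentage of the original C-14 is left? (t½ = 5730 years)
N/N₀ = (1/2)^(t/t½) = 0.1009 = 10.1%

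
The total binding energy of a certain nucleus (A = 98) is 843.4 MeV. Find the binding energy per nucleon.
B.E./A = 843.4/98 = 8.606 MeV/nucleon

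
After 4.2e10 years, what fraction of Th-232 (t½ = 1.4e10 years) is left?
N/N₀ = (1/2)^(t/t½) = 0.125 = 12.5%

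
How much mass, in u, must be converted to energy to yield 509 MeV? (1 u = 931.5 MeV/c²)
m = E/c² = 0.5464 u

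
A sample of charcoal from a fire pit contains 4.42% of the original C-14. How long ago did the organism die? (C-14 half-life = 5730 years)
Age = t½ × log₂(1/ratio) = 25780 years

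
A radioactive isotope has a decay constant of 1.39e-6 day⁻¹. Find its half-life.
t½ = ln(2)/λ = 4.987e5 days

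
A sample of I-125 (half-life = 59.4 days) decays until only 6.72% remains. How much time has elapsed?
t = t½ × log₂(N₀/N) = 231.4 days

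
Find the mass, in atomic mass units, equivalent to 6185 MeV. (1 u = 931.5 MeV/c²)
m = E/c² = 6.64 u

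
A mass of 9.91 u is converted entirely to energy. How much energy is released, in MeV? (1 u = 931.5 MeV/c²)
E = mc² = 9231 MeV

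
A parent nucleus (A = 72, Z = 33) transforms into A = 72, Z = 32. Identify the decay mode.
ΔA = 0, ΔZ = -1 ⇒ beta-plus decay (β⁺) or electron capture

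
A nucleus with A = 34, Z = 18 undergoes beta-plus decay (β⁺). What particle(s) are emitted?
β⁺: positron (e⁺) + neutrino (νₑ)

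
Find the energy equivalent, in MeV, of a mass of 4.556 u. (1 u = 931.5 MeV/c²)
E = mc² = 4244 MeV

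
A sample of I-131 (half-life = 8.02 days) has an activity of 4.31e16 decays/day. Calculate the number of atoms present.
N = A/λ = 4.987e17 atoms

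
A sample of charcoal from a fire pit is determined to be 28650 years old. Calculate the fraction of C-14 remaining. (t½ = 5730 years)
N/N₀ = (1/2)^(t/t½) = 0.03125 = 3.12%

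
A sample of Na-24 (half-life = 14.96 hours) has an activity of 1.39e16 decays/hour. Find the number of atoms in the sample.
N = A/λ = 3e17 atoms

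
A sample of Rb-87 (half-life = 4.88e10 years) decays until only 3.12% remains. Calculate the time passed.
t = t½ × log₂(N₀/N) = 2.441e11 years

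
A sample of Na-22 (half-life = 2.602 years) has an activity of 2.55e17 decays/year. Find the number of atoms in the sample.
N = A/λ = 9.572e17 atoms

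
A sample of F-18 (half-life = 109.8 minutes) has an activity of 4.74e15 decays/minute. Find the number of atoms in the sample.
N = A/λ = 7.509e17 atoms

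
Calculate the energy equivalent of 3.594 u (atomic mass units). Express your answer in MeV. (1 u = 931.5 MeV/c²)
E = mc² = 3348 MeV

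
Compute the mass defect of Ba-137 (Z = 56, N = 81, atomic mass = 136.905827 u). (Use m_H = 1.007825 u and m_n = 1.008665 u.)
Δm = Z·m_H + N·m_n − M = 1.234 u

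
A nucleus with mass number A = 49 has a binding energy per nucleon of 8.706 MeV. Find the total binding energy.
B.E. = 8.706 × 49 = 426.6 MeV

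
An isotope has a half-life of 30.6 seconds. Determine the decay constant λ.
λ = ln(2)/t½ = 0.02265 second⁻¹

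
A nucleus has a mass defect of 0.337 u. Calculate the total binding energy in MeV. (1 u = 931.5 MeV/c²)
B.E. = Δm × 931.5 = 313.9 MeV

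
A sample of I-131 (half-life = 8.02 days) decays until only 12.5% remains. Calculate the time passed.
t = t½ × log₂(N₀/N) = 24.06 days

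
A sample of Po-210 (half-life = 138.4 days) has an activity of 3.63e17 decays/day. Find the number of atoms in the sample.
N = A/λ = 7.248e19 atoms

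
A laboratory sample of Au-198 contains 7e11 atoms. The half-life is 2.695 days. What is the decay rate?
A = λN = 1.8e11 decays/day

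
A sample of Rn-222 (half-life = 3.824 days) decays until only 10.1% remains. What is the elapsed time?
t = t½ × log₂(N₀/N) = 12.65 days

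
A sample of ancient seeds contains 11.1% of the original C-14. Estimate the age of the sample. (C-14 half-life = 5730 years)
Age = t½ × log₂(1/ratio) = 18170 years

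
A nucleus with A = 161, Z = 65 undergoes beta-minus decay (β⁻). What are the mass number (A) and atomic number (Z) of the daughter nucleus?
Daughter: A = 161, Z = 66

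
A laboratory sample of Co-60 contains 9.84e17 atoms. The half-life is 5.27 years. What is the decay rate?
A = λN = 1.294e17 decays/year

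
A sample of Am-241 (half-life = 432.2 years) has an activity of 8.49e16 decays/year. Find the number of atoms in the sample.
N = A/λ = 5.294e19 atoms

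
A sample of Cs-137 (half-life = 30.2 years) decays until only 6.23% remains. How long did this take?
t = t½ × log₂(N₀/N) = 120.9 years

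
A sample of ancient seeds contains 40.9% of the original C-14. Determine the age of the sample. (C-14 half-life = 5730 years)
Age = t½ × log₂(1/ratio) = 7391 years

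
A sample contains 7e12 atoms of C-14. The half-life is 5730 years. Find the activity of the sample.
A = λN = 8.468e8 decays/year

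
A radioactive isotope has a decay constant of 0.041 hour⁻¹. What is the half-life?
t½ = ln(2)/λ = 16.91 hours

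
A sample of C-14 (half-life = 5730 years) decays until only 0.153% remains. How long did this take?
t = t½ × log₂(N₀/N) = 53590 years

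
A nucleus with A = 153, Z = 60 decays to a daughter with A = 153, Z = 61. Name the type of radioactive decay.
ΔA = 0, ΔZ = +1 ⇒ beta-minus decay (β⁻)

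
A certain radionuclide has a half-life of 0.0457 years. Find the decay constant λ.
λ = ln(2)/t½ = 15.17 year⁻¹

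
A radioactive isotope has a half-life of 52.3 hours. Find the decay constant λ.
λ = ln(2)/t½ = 0.01325 hour⁻¹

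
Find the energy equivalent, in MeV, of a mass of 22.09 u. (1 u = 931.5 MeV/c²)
E = mc² = 20580 MeV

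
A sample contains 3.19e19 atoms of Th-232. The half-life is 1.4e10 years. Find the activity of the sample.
A = λN = 1.579e9 decays/year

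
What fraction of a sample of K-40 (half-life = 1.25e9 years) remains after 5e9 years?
N/N₀ = (1/2)^(t/t½) = 0.0625 = 6.25%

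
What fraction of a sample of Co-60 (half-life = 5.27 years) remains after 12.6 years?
N/N₀ = (1/2)^(t/t½) = 0.1907 = 19.1%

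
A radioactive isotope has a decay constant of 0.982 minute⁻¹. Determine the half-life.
t½ = ln(2)/λ = 0.7059 minutes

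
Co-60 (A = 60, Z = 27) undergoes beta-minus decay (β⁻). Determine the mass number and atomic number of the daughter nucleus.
Daughter: A = 60, Z = 28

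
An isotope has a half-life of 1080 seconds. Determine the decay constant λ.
λ = ln(2)/t½ = 6.418e-4 second⁻¹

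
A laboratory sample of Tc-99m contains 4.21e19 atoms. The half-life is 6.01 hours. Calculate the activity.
A = λN = 4.855e18 decays/hour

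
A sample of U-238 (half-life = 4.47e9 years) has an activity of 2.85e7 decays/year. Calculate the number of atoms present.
N = A/λ = 1.838e17 atoms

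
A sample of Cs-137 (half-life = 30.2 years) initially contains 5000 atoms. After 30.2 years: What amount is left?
N = N₀(1/2)^(t/t½) = 2500 atoms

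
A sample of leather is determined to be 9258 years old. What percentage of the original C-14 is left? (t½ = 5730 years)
N/N₀ = (1/2)^(t/t½) = 0.3263 = 32.6%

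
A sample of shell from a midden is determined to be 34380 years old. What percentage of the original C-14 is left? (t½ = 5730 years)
N/N₀ = (1/2)^(t/t½) = 0.01562 = 1.56%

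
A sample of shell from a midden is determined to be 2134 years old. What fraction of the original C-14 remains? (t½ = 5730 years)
N/N₀ = (1/2)^(t/t½) = 0.7725 = 77.2%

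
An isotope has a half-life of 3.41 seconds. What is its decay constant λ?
λ = ln(2)/t½ = 0.2033 second⁻¹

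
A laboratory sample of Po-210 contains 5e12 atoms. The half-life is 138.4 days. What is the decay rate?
A = λN = 2.504e10 decays/day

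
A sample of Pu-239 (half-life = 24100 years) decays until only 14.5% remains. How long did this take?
t = t½ × log₂(N₀/N) = 67140 years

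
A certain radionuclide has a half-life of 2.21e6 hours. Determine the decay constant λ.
λ = ln(2)/t½ = 3.136e-7 hour⁻¹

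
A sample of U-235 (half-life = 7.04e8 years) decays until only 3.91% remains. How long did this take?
t = t½ × log₂(N₀/N) = 3.292e9 years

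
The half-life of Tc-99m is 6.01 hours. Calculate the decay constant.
λ = ln(2)/t½ = 0.1153 hour⁻¹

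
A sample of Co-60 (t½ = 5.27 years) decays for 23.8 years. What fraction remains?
N/N₀ = (1/2)^(t/t½) = 0.0437 = 4.37%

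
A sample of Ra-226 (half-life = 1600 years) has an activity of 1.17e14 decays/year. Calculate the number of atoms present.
N = A/λ = 2.701e17 atoms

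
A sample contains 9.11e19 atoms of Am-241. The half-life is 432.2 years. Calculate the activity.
A = λN = 1.461e17 decays/year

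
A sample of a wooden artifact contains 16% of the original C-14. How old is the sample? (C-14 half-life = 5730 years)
Age = t½ × log₂(1/ratio) = 15150 years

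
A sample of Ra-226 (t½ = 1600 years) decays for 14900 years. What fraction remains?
N/N₀ = (1/2)^(t/t½) = 0.001573 = 0.157%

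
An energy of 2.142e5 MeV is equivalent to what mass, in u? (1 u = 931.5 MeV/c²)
m = E/c² = 230 u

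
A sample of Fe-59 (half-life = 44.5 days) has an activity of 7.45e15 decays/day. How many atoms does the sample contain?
N = A/λ = 4.783e17 atoms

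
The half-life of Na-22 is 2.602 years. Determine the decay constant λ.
λ = ln(2)/t½ = 0.2664 year⁻¹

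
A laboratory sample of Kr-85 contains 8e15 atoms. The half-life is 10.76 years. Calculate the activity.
A = λN = 5.154e14 decays/year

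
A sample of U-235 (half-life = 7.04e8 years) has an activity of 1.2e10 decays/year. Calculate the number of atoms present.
N = A/λ = 1.219e19 atoms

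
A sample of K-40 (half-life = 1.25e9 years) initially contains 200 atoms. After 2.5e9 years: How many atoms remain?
N = N₀(1/2)^(t/t½) = 50 atoms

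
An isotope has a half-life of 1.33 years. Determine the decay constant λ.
λ = ln(2)/t½ = 0.5212 year⁻¹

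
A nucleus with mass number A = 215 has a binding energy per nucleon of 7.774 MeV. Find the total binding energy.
B.E. = 7.774 × 215 = 1671 MeV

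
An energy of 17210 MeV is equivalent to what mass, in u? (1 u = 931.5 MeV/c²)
m = E/c² = 18.48 u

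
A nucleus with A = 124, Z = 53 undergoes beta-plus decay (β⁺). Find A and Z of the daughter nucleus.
Daughter: A = 124, Z = 52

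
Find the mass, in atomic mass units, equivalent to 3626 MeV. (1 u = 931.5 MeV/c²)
m = E/c² = 3.893 u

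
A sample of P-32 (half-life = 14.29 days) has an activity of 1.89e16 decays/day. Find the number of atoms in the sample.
N = A/λ = 3.896e17 atoms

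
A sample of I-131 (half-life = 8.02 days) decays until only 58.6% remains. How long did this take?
t = t½ × log₂(N₀/N) = 6.184 days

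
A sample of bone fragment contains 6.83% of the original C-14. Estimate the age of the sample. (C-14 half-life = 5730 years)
Age = t½ × log₂(1/ratio) = 22190 years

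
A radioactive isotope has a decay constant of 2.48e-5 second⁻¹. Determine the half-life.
t½ = ln(2)/λ = 27950 seconds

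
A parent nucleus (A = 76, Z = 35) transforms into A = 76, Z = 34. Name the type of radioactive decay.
ΔA = 0, ΔZ = -1 ⇒ beta-plus decay (β⁺) or electron capture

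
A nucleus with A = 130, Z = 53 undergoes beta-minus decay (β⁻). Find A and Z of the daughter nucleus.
Daughter: A = 130, Z = 54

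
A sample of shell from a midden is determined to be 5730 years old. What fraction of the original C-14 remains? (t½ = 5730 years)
N/N₀ = (1/2)^(t/t½) = 0.5 = 50%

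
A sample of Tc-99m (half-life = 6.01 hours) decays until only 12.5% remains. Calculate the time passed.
t = t½ × log₂(N₀/N) = 18.03 hours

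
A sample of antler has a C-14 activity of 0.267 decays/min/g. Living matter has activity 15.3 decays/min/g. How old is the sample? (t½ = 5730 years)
Age = t½ × log₂(A₀/A) = 33470 years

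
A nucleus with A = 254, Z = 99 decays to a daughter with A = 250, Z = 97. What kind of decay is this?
ΔA = -4, ΔZ = -2 ⇒ alpha decay (α)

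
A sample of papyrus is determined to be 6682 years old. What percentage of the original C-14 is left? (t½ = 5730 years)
N/N₀ = (1/2)^(t/t½) = 0.4456 = 44.6%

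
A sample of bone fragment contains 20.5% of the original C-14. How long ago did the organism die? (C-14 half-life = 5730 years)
Age = t½ × log₂(1/ratio) = 13100 years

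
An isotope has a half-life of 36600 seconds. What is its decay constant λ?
λ = ln(2)/t½ = 1.894e-5 second⁻¹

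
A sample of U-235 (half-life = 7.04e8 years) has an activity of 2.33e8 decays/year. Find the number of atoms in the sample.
N = A/λ = 2.366e17 atoms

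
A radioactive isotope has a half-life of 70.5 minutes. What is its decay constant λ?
λ = ln(2)/t½ = 0.009832 minute⁻¹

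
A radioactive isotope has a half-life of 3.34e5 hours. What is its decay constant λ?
λ = ln(2)/t½ = 2.075e-6 hour⁻¹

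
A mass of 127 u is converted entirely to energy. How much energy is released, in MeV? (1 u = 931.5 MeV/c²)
E = mc² = 1.183e5 MeV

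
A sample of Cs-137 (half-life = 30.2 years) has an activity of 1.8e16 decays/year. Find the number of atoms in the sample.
N = A/λ = 7.842e17 atoms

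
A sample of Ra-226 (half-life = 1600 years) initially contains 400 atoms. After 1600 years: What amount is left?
N = N₀(1/2)^(t/t½) = 200 atoms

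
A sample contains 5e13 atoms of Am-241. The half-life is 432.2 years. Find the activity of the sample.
A = λN = 8.019e10 decays/year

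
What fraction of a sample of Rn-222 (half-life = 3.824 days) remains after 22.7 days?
N/N₀ = (1/2)^(t/t½) = 0.01633 = 1.63%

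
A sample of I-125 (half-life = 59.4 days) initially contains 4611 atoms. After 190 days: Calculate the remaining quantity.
N = N₀(1/2)^(t/t½) = 502.2 atoms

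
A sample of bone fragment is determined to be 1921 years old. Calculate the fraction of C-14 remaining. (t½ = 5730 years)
N/N₀ = (1/2)^(t/t½) = 0.7926 = 79.3%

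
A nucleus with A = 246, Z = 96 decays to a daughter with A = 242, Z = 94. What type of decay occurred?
ΔA = -4, ΔZ = -2 ⇒ alpha decay (α)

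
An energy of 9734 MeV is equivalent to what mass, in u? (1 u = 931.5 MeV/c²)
m = E/c² = 10.45 u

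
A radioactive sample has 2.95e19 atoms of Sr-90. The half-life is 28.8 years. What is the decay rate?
A = λN = 7.1e17 decays/year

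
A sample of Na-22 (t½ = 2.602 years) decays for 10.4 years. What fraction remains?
N/N₀ = (1/2)^(t/t½) = 0.06263 = 6.26%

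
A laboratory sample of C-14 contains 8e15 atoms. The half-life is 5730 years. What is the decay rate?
A = λN = 9.677e11 decays/year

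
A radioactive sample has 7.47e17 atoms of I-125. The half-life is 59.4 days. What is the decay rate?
A = λN = 8.717e15 decays/day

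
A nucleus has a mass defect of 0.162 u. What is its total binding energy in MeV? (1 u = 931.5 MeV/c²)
B.E. = Δm × 931.5 = 150.9 MeV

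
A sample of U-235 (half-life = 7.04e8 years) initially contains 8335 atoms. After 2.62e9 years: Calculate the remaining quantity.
N = N₀(1/2)^(t/t½) = 631.8 atoms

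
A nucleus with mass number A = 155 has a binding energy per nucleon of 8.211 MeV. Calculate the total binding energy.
B.E. = 8.211 × 155 = 1273 MeV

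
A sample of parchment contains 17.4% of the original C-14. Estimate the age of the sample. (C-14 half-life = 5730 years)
Age = t½ × log₂(1/ratio) = 14460 years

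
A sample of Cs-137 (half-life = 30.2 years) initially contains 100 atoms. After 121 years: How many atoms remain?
N = N₀(1/2)^(t/t½) = 6.221 atoms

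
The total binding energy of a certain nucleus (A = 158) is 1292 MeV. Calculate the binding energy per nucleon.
B.E./A = 1292/158 = 8.177 MeV/nucleon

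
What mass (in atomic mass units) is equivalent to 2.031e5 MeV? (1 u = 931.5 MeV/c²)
m = E/c² = 218 u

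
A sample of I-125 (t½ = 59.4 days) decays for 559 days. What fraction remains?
N/N₀ = (1/2)^(t/t½) = 0.001469 = 0.147%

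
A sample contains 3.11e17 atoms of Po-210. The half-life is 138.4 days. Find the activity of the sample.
A = λN = 1.558e15 decays/day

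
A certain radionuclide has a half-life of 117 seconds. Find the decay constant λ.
λ = ln(2)/t½ = 0.005924 second⁻¹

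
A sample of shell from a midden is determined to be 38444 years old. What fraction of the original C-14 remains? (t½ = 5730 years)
N/N₀ = (1/2)^(t/t½) = 0.009557 = 0.956%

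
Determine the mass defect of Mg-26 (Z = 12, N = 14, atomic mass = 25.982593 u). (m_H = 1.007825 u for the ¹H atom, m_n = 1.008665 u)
Δm = Z·m_H + N·m_n − M = 0.2326 u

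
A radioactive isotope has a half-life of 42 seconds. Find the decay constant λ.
λ = ln(2)/t½ = 0.0165 second⁻¹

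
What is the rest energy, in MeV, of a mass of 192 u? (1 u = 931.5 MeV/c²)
E = mc² = 1.788e5 MeV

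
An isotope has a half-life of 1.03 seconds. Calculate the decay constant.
λ = ln(2)/t½ = 0.673 second⁻¹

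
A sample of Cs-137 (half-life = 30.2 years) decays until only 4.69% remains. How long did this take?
t = t½ × log₂(N₀/N) = 133.3 years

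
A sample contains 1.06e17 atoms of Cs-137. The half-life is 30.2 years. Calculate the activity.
A = λN = 2.433e15 decays/year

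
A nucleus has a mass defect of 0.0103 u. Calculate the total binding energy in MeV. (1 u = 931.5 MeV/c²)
B.E. = Δm × 931.5 = 9.594 MeV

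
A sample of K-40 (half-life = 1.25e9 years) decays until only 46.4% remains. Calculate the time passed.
t = t½ × log₂(N₀/N) = 1.385e9 years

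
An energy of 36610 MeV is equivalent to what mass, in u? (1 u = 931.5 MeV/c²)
m = E/c² = 39.3 u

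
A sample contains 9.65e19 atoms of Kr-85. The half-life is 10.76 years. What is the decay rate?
A = λN = 6.216e18 decays/year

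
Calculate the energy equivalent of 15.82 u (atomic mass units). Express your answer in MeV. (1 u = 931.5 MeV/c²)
E = mc² = 14740 MeV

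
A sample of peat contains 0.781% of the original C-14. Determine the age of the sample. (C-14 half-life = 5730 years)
Age = t½ × log₂(1/ratio) = 40110 years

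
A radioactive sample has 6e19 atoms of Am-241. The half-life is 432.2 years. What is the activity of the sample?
A = λN = 9.623e16 decays/year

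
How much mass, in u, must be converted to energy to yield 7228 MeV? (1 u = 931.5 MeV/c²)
m = E/c² = 7.76 u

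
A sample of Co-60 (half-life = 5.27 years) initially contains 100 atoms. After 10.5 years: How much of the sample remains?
N = N₀(1/2)^(t/t½) = 25.13 atoms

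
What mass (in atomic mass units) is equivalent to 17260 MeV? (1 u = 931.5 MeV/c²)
m = E/c² = 18.53 u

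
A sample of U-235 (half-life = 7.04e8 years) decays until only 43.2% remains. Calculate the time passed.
t = t½ × log₂(N₀/N) = 8.525e8 years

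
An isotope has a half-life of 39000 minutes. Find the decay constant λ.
λ = ln(2)/t½ = 1.777e-5 minute⁻¹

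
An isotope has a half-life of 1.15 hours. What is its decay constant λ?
λ = ln(2)/t½ = 0.6027 hour⁻¹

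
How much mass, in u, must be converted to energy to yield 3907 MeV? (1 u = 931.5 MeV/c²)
m = E/c² = 4.194 u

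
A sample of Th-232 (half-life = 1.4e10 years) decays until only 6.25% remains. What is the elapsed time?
t = t½ × log₂(N₀/N) = 5.6e10 years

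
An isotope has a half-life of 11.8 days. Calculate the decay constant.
λ = ln(2)/t½ = 0.05874 day⁻¹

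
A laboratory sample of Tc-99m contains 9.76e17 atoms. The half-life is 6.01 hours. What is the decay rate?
A = λN = 1.126e17 decays/hour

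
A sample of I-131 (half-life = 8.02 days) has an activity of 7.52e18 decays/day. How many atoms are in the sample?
N = A/λ = 8.701e19 atoms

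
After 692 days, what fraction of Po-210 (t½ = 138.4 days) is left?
N/N₀ = (1/2)^(t/t½) = 0.03125 = 3.12%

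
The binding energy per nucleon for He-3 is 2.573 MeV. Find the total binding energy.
B.E. = 2.573 × 3 = 7.719 MeV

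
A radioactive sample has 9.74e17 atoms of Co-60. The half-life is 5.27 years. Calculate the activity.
A = λN = 1.281e17 decays/year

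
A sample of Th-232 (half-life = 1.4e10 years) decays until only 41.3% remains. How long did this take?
t = t½ × log₂(N₀/N) = 1.786e10 years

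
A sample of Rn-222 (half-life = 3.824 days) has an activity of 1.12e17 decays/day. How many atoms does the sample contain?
N = A/λ = 6.179e17 atoms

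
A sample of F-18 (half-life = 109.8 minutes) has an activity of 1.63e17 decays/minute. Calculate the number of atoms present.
N = A/λ = 2.582e19 atoms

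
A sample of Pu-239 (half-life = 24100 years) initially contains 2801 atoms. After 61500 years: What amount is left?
N = N₀(1/2)^(t/t½) = 477.7 atoms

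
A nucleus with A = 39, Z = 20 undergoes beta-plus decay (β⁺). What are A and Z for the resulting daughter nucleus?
Daughter: A = 39, Z = 19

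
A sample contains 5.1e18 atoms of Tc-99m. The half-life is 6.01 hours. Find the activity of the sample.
A = λN = 5.882e17 decays/hour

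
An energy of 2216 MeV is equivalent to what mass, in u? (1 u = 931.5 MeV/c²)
m = E/c² = 2.379 u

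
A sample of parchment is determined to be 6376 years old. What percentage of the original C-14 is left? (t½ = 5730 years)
N/N₀ = (1/2)^(t/t½) = 0.4624 = 46.2%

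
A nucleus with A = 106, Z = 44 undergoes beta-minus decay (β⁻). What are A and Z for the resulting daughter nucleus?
Daughter: A = 106, Z = 45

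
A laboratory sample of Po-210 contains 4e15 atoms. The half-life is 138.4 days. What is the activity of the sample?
A = λN = 2.003e13 decays/day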